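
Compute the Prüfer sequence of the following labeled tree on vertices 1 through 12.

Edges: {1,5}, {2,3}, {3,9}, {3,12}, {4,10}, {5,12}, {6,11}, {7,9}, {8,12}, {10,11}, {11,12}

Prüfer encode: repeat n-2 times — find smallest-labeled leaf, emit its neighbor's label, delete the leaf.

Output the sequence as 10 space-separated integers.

Step 1: leaves = {1,2,4,6,7,8}. Remove smallest leaf 1, emit neighbor 5.
Step 2: leaves = {2,4,5,6,7,8}. Remove smallest leaf 2, emit neighbor 3.
Step 3: leaves = {4,5,6,7,8}. Remove smallest leaf 4, emit neighbor 10.
Step 4: leaves = {5,6,7,8,10}. Remove smallest leaf 5, emit neighbor 12.
Step 5: leaves = {6,7,8,10}. Remove smallest leaf 6, emit neighbor 11.
Step 6: leaves = {7,8,10}. Remove smallest leaf 7, emit neighbor 9.
Step 7: leaves = {8,9,10}. Remove smallest leaf 8, emit neighbor 12.
Step 8: leaves = {9,10}. Remove smallest leaf 9, emit neighbor 3.
Step 9: leaves = {3,10}. Remove smallest leaf 3, emit neighbor 12.
Step 10: leaves = {10,12}. Remove smallest leaf 10, emit neighbor 11.
Done: 2 vertices remain (11, 12). Sequence = [5 3 10 12 11 9 12 3 12 11]

Answer: 5 3 10 12 11 9 12 3 12 11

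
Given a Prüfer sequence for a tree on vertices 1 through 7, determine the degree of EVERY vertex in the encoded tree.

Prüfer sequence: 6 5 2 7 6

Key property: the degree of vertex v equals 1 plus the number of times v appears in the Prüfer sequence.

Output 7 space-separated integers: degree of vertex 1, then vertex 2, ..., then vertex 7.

p_1 = 6: count[6] becomes 1
p_2 = 5: count[5] becomes 1
p_3 = 2: count[2] becomes 1
p_4 = 7: count[7] becomes 1
p_5 = 6: count[6] becomes 2
Degrees (1 + count): deg[1]=1+0=1, deg[2]=1+1=2, deg[3]=1+0=1, deg[4]=1+0=1, deg[5]=1+1=2, deg[6]=1+2=3, deg[7]=1+1=2

Answer: 1 2 1 1 2 3 2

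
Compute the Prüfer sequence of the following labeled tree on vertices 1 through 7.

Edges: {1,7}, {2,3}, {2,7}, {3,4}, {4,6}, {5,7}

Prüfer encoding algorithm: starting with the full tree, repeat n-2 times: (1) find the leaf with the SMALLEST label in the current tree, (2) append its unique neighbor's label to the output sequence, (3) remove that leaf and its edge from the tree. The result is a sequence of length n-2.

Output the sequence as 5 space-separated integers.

Step 1: leaves = {1,5,6}. Remove smallest leaf 1, emit neighbor 7.
Step 2: leaves = {5,6}. Remove smallest leaf 5, emit neighbor 7.
Step 3: leaves = {6,7}. Remove smallest leaf 6, emit neighbor 4.
Step 4: leaves = {4,7}. Remove smallest leaf 4, emit neighbor 3.
Step 5: leaves = {3,7}. Remove smallest leaf 3, emit neighbor 2.
Done: 2 vertices remain (2, 7). Sequence = [7 7 4 3 2]

Answer: 7 7 4 3 2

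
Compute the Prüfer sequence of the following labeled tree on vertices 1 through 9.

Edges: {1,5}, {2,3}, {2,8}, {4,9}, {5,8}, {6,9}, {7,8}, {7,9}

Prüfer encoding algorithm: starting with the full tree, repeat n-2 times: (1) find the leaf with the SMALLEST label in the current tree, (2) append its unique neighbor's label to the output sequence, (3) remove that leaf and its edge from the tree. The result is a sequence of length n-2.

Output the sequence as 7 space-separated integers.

Step 1: leaves = {1,3,4,6}. Remove smallest leaf 1, emit neighbor 5.
Step 2: leaves = {3,4,5,6}. Remove smallest leaf 3, emit neighbor 2.
Step 3: leaves = {2,4,5,6}. Remove smallest leaf 2, emit neighbor 8.
Step 4: leaves = {4,5,6}. Remove smallest leaf 4, emit neighbor 9.
Step 5: leaves = {5,6}. Remove smallest leaf 5, emit neighbor 8.
Step 6: leaves = {6,8}. Remove smallest leaf 6, emit neighbor 9.
Step 7: leaves = {8,9}. Remove smallest leaf 8, emit neighbor 7.
Done: 2 vertices remain (7, 9). Sequence = [5 2 8 9 8 9 7]

Answer: 5 2 8 9 8 9 7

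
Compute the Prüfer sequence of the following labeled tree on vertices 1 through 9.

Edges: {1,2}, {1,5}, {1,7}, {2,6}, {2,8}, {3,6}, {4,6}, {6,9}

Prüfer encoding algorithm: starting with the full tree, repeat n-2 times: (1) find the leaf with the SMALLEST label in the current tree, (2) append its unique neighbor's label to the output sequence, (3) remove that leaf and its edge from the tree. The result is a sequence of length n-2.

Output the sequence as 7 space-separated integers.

Step 1: leaves = {3,4,5,7,8,9}. Remove smallest leaf 3, emit neighbor 6.
Step 2: leaves = {4,5,7,8,9}. Remove smallest leaf 4, emit neighbor 6.
Step 3: leaves = {5,7,8,9}. Remove smallest leaf 5, emit neighbor 1.
Step 4: leaves = {7,8,9}. Remove smallest leaf 7, emit neighbor 1.
Step 5: leaves = {1,8,9}. Remove smallest leaf 1, emit neighbor 2.
Step 6: leaves = {8,9}. Remove smallest leaf 8, emit neighbor 2.
Step 7: leaves = {2,9}. Remove smallest leaf 2, emit neighbor 6.
Done: 2 vertices remain (6, 9). Sequence = [6 6 1 1 2 2 6]

Answer: 6 6 1 1 2 2 6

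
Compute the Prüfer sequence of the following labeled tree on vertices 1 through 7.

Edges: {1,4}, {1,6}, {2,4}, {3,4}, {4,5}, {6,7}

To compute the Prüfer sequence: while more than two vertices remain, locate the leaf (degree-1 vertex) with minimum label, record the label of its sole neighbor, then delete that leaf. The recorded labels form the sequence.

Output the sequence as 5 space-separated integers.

Step 1: leaves = {2,3,5,7}. Remove smallest leaf 2, emit neighbor 4.
Step 2: leaves = {3,5,7}. Remove smallest leaf 3, emit neighbor 4.
Step 3: leaves = {5,7}. Remove smallest leaf 5, emit neighbor 4.
Step 4: leaves = {4,7}. Remove smallest leaf 4, emit neighbor 1.
Step 5: leaves = {1,7}. Remove smallest leaf 1, emit neighbor 6.
Done: 2 vertices remain (6, 7). Sequence = [4 4 4 1 6]

Answer: 4 4 4 1 6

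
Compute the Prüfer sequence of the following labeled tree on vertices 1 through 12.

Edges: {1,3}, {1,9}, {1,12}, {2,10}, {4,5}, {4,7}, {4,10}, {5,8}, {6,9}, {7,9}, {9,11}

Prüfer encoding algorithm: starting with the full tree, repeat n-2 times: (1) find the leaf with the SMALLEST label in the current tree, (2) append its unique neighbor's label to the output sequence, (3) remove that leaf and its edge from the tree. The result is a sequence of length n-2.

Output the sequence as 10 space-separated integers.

Answer: 10 1 9 5 4 4 7 9 9 1

Derivation:
Step 1: leaves = {2,3,6,8,11,12}. Remove smallest leaf 2, emit neighbor 10.
Step 2: leaves = {3,6,8,10,11,12}. Remove smallest leaf 3, emit neighbor 1.
Step 3: leaves = {6,8,10,11,12}. Remove smallest leaf 6, emit neighbor 9.
Step 4: leaves = {8,10,11,12}. Remove smallest leaf 8, emit neighbor 5.
Step 5: leaves = {5,10,11,12}. Remove smallest leaf 5, emit neighbor 4.
Step 6: leaves = {10,11,12}. Remove smallest leaf 10, emit neighbor 4.
Step 7: leaves = {4,11,12}. Remove smallest leaf 4, emit neighbor 7.
Step 8: leaves = {7,11,12}. Remove smallest leaf 7, emit neighbor 9.
Step 9: leaves = {11,12}. Remove smallest leaf 11, emit neighbor 9.
Step 10: leaves = {9,12}. Remove smallest leaf 9, emit neighbor 1.
Done: 2 vertices remain (1, 12). Sequence = [10 1 9 5 4 4 7 9 9 1]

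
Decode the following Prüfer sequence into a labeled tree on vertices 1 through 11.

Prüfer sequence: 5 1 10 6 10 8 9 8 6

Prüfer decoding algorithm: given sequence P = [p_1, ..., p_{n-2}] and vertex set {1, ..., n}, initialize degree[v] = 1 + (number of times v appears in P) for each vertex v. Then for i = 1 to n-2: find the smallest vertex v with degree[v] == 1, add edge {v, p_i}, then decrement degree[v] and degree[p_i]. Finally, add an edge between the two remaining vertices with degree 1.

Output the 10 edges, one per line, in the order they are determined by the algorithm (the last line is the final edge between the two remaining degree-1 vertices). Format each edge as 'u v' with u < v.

Answer: 2 5
1 3
1 10
4 6
5 10
7 8
9 10
8 9
6 8
6 11

Derivation:
Initial degrees: {1:2, 2:1, 3:1, 4:1, 5:2, 6:3, 7:1, 8:3, 9:2, 10:3, 11:1}
Step 1: smallest deg-1 vertex = 2, p_1 = 5. Add edge {2,5}. Now deg[2]=0, deg[5]=1.
Step 2: smallest deg-1 vertex = 3, p_2 = 1. Add edge {1,3}. Now deg[3]=0, deg[1]=1.
Step 3: smallest deg-1 vertex = 1, p_3 = 10. Add edge {1,10}. Now deg[1]=0, deg[10]=2.
Step 4: smallest deg-1 vertex = 4, p_4 = 6. Add edge {4,6}. Now deg[4]=0, deg[6]=2.
Step 5: smallest deg-1 vertex = 5, p_5 = 10. Add edge {5,10}. Now deg[5]=0, deg[10]=1.
Step 6: smallest deg-1 vertex = 7, p_6 = 8. Add edge {7,8}. Now deg[7]=0, deg[8]=2.
Step 7: smallest deg-1 vertex = 10, p_7 = 9. Add edge {9,10}. Now deg[10]=0, deg[9]=1.
Step 8: smallest deg-1 vertex = 9, p_8 = 8. Add edge {8,9}. Now deg[9]=0, deg[8]=1.
Step 9: smallest deg-1 vertex = 8, p_9 = 6. Add edge {6,8}. Now deg[8]=0, deg[6]=1.
Final: two remaining deg-1 vertices are 6, 11. Add edge {6,11}.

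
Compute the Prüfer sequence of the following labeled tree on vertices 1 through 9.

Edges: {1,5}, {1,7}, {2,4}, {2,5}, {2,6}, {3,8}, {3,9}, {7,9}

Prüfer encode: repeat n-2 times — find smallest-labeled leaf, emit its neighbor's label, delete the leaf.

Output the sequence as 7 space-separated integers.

Answer: 2 2 5 1 7 9 3

Derivation:
Step 1: leaves = {4,6,8}. Remove smallest leaf 4, emit neighbor 2.
Step 2: leaves = {6,8}. Remove smallest leaf 6, emit neighbor 2.
Step 3: leaves = {2,8}. Remove smallest leaf 2, emit neighbor 5.
Step 4: leaves = {5,8}. Remove smallest leaf 5, emit neighbor 1.
Step 5: leaves = {1,8}. Remove smallest leaf 1, emit neighbor 7.
Step 6: leaves = {7,8}. Remove smallest leaf 7, emit neighbor 9.
Step 7: leaves = {8,9}. Remove smallest leaf 8, emit neighbor 3.
Done: 2 vertices remain (3, 9). Sequence = [2 2 5 1 7 9 3]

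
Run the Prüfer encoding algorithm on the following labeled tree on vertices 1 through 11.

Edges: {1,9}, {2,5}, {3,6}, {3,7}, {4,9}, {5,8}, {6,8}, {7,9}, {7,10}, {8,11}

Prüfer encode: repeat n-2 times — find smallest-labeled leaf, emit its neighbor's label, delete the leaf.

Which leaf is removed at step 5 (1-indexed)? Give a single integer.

Answer: 9

Derivation:
Step 1: current leaves = {1,2,4,10,11}. Remove leaf 1 (neighbor: 9).
Step 2: current leaves = {2,4,10,11}. Remove leaf 2 (neighbor: 5).
Step 3: current leaves = {4,5,10,11}. Remove leaf 4 (neighbor: 9).
Step 4: current leaves = {5,9,10,11}. Remove leaf 5 (neighbor: 8).
Step 5: current leaves = {9,10,11}. Remove leaf 9 (neighbor: 7).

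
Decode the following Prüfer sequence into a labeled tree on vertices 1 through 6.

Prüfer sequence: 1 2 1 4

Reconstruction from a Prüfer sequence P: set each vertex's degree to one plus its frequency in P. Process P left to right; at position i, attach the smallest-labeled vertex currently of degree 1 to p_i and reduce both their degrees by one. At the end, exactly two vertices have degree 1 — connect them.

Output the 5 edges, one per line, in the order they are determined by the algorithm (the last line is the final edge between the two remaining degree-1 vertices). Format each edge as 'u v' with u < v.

Answer: 1 3
2 5
1 2
1 4
4 6

Derivation:
Initial degrees: {1:3, 2:2, 3:1, 4:2, 5:1, 6:1}
Step 1: smallest deg-1 vertex = 3, p_1 = 1. Add edge {1,3}. Now deg[3]=0, deg[1]=2.
Step 2: smallest deg-1 vertex = 5, p_2 = 2. Add edge {2,5}. Now deg[5]=0, deg[2]=1.
Step 3: smallest deg-1 vertex = 2, p_3 = 1. Add edge {1,2}. Now deg[2]=0, deg[1]=1.
Step 4: smallest deg-1 vertex = 1, p_4 = 4. Add edge {1,4}. Now deg[1]=0, deg[4]=1.
Final: two remaining deg-1 vertices are 4, 6. Add edge {4,6}.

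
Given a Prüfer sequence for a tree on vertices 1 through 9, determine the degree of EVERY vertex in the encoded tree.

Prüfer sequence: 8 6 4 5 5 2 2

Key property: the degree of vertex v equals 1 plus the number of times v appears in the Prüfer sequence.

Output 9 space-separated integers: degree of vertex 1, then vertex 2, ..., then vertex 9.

p_1 = 8: count[8] becomes 1
p_2 = 6: count[6] becomes 1
p_3 = 4: count[4] becomes 1
p_4 = 5: count[5] becomes 1
p_5 = 5: count[5] becomes 2
p_6 = 2: count[2] becomes 1
p_7 = 2: count[2] becomes 2
Degrees (1 + count): deg[1]=1+0=1, deg[2]=1+2=3, deg[3]=1+0=1, deg[4]=1+1=2, deg[5]=1+2=3, deg[6]=1+1=2, deg[7]=1+0=1, deg[8]=1+1=2, deg[9]=1+0=1

Answer: 1 3 1 2 3 2 1 2 1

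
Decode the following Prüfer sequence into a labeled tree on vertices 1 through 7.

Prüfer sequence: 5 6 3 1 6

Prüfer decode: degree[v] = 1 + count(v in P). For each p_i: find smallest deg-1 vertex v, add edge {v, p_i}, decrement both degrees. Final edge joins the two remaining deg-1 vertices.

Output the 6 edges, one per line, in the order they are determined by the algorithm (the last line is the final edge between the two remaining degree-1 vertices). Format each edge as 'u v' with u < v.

Initial degrees: {1:2, 2:1, 3:2, 4:1, 5:2, 6:3, 7:1}
Step 1: smallest deg-1 vertex = 2, p_1 = 5. Add edge {2,5}. Now deg[2]=0, deg[5]=1.
Step 2: smallest deg-1 vertex = 4, p_2 = 6. Add edge {4,6}. Now deg[4]=0, deg[6]=2.
Step 3: smallest deg-1 vertex = 5, p_3 = 3. Add edge {3,5}. Now deg[5]=0, deg[3]=1.
Step 4: smallest deg-1 vertex = 3, p_4 = 1. Add edge {1,3}. Now deg[3]=0, deg[1]=1.
Step 5: smallest deg-1 vertex = 1, p_5 = 6. Add edge {1,6}. Now deg[1]=0, deg[6]=1.
Final: two remaining deg-1 vertices are 6, 7. Add edge {6,7}.

Answer: 2 5
4 6
3 5
1 3
1 6
6 7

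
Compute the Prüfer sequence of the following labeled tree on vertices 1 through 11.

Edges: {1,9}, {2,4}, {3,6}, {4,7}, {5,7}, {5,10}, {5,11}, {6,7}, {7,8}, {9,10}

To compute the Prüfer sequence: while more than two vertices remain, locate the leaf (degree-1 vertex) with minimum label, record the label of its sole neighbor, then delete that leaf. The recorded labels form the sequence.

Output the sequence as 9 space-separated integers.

Answer: 9 4 6 7 7 7 5 10 5

Derivation:
Step 1: leaves = {1,2,3,8,11}. Remove smallest leaf 1, emit neighbor 9.
Step 2: leaves = {2,3,8,9,11}. Remove smallest leaf 2, emit neighbor 4.
Step 3: leaves = {3,4,8,9,11}. Remove smallest leaf 3, emit neighbor 6.
Step 4: leaves = {4,6,8,9,11}. Remove smallest leaf 4, emit neighbor 7.
Step 5: leaves = {6,8,9,11}. Remove smallest leaf 6, emit neighbor 7.
Step 6: leaves = {8,9,11}. Remove smallest leaf 8, emit neighbor 7.
Step 7: leaves = {7,9,11}. Remove smallest leaf 7, emit neighbor 5.
Step 8: leaves = {9,11}. Remove smallest leaf 9, emit neighbor 10.
Step 9: leaves = {10,11}. Remove smallest leaf 10, emit neighbor 5.
Done: 2 vertices remain (5, 11). Sequence = [9 4 6 7 7 7 5 10 5]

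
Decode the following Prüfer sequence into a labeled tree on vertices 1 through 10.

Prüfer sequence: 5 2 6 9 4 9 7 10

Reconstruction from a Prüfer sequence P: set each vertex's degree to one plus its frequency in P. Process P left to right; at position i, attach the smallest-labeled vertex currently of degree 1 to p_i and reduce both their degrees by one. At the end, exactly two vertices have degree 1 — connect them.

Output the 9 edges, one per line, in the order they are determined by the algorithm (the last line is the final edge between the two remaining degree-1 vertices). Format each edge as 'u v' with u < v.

Initial degrees: {1:1, 2:2, 3:1, 4:2, 5:2, 6:2, 7:2, 8:1, 9:3, 10:2}
Step 1: smallest deg-1 vertex = 1, p_1 = 5. Add edge {1,5}. Now deg[1]=0, deg[5]=1.
Step 2: smallest deg-1 vertex = 3, p_2 = 2. Add edge {2,3}. Now deg[3]=0, deg[2]=1.
Step 3: smallest deg-1 vertex = 2, p_3 = 6. Add edge {2,6}. Now deg[2]=0, deg[6]=1.
Step 4: smallest deg-1 vertex = 5, p_4 = 9. Add edge {5,9}. Now deg[5]=0, deg[9]=2.
Step 5: smallest deg-1 vertex = 6, p_5 = 4. Add edge {4,6}. Now deg[6]=0, deg[4]=1.
Step 6: smallest deg-1 vertex = 4, p_6 = 9. Add edge {4,9}. Now deg[4]=0, deg[9]=1.
Step 7: smallest deg-1 vertex = 8, p_7 = 7. Add edge {7,8}. Now deg[8]=0, deg[7]=1.
Step 8: smallest deg-1 vertex = 7, p_8 = 10. Add edge {7,10}. Now deg[7]=0, deg[10]=1.
Final: two remaining deg-1 vertices are 9, 10. Add edge {9,10}.

Answer: 1 5
2 3
2 6
5 9
4 6
4 9
7 8
7 10
9 10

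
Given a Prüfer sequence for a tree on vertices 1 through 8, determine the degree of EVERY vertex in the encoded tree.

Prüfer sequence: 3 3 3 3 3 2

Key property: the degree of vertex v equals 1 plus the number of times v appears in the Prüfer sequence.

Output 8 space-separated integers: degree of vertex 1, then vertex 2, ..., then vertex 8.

p_1 = 3: count[3] becomes 1
p_2 = 3: count[3] becomes 2
p_3 = 3: count[3] becomes 3
p_4 = 3: count[3] becomes 4
p_5 = 3: count[3] becomes 5
p_6 = 2: count[2] becomes 1
Degrees (1 + count): deg[1]=1+0=1, deg[2]=1+1=2, deg[3]=1+5=6, deg[4]=1+0=1, deg[5]=1+0=1, deg[6]=1+0=1, deg[7]=1+0=1, deg[8]=1+0=1

Answer: 1 2 6 1 1 1 1 1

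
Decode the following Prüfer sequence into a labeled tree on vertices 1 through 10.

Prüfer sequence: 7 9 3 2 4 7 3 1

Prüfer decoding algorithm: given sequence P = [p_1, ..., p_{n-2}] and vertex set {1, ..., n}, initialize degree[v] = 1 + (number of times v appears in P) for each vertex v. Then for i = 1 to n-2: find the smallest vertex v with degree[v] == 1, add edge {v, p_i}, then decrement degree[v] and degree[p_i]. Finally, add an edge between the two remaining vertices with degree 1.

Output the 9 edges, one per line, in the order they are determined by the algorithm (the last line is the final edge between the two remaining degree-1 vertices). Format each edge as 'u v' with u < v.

Initial degrees: {1:2, 2:2, 3:3, 4:2, 5:1, 6:1, 7:3, 8:1, 9:2, 10:1}
Step 1: smallest deg-1 vertex = 5, p_1 = 7. Add edge {5,7}. Now deg[5]=0, deg[7]=2.
Step 2: smallest deg-1 vertex = 6, p_2 = 9. Add edge {6,9}. Now deg[6]=0, deg[9]=1.
Step 3: smallest deg-1 vertex = 8, p_3 = 3. Add edge {3,8}. Now deg[8]=0, deg[3]=2.
Step 4: smallest deg-1 vertex = 9, p_4 = 2. Add edge {2,9}. Now deg[9]=0, deg[2]=1.
Step 5: smallest deg-1 vertex = 2, p_5 = 4. Add edge {2,4}. Now deg[2]=0, deg[4]=1.
Step 6: smallest deg-1 vertex = 4, p_6 = 7. Add edge {4,7}. Now deg[4]=0, deg[7]=1.
Step 7: smallest deg-1 vertex = 7, p_7 = 3. Add edge {3,7}. Now deg[7]=0, deg[3]=1.
Step 8: smallest deg-1 vertex = 3, p_8 = 1. Add edge {1,3}. Now deg[3]=0, deg[1]=1.
Final: two remaining deg-1 vertices are 1, 10. Add edge {1,10}.

Answer: 5 7
6 9
3 8
2 9
2 4
4 7
3 7
1 3
1 10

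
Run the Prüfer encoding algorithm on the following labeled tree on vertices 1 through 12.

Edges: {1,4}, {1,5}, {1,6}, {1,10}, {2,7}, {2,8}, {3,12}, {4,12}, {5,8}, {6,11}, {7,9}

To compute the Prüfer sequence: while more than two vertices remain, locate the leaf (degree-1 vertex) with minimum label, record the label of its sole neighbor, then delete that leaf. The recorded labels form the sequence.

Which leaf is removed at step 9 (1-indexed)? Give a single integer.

Answer: 6

Derivation:
Step 1: current leaves = {3,9,10,11}. Remove leaf 3 (neighbor: 12).
Step 2: current leaves = {9,10,11,12}. Remove leaf 9 (neighbor: 7).
Step 3: current leaves = {7,10,11,12}. Remove leaf 7 (neighbor: 2).
Step 4: current leaves = {2,10,11,12}. Remove leaf 2 (neighbor: 8).
Step 5: current leaves = {8,10,11,12}. Remove leaf 8 (neighbor: 5).
Step 6: current leaves = {5,10,11,12}. Remove leaf 5 (neighbor: 1).
Step 7: current leaves = {10,11,12}. Remove leaf 10 (neighbor: 1).
Step 8: current leaves = {11,12}. Remove leaf 11 (neighbor: 6).
Step 9: current leaves = {6,12}. Remove leaf 6 (neighbor: 1).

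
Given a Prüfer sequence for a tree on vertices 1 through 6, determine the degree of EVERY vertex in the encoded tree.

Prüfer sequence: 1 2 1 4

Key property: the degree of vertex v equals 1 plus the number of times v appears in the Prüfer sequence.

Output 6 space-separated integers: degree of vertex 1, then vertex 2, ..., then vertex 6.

Answer: 3 2 1 2 1 1

Derivation:
p_1 = 1: count[1] becomes 1
p_2 = 2: count[2] becomes 1
p_3 = 1: count[1] becomes 2
p_4 = 4: count[4] becomes 1
Degrees (1 + count): deg[1]=1+2=3, deg[2]=1+1=2, deg[3]=1+0=1, deg[4]=1+1=2, deg[5]=1+0=1, deg[6]=1+0=1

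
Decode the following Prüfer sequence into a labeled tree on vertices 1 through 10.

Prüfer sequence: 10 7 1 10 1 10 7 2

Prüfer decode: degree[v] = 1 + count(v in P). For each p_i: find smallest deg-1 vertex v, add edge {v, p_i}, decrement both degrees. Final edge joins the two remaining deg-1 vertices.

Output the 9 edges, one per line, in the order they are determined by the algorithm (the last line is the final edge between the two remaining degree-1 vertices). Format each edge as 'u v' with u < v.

Initial degrees: {1:3, 2:2, 3:1, 4:1, 5:1, 6:1, 7:3, 8:1, 9:1, 10:4}
Step 1: smallest deg-1 vertex = 3, p_1 = 10. Add edge {3,10}. Now deg[3]=0, deg[10]=3.
Step 2: smallest deg-1 vertex = 4, p_2 = 7. Add edge {4,7}. Now deg[4]=0, deg[7]=2.
Step 3: smallest deg-1 vertex = 5, p_3 = 1. Add edge {1,5}. Now deg[5]=0, deg[1]=2.
Step 4: smallest deg-1 vertex = 6, p_4 = 10. Add edge {6,10}. Now deg[6]=0, deg[10]=2.
Step 5: smallest deg-1 vertex = 8, p_5 = 1. Add edge {1,8}. Now deg[8]=0, deg[1]=1.
Step 6: smallest deg-1 vertex = 1, p_6 = 10. Add edge {1,10}. Now deg[1]=0, deg[10]=1.
Step 7: smallest deg-1 vertex = 9, p_7 = 7. Add edge {7,9}. Now deg[9]=0, deg[7]=1.
Step 8: smallest deg-1 vertex = 7, p_8 = 2. Add edge {2,7}. Now deg[7]=0, deg[2]=1.
Final: two remaining deg-1 vertices are 2, 10. Add edge {2,10}.

Answer: 3 10
4 7
1 5
6 10
1 8
1 10
7 9
2 7
2 10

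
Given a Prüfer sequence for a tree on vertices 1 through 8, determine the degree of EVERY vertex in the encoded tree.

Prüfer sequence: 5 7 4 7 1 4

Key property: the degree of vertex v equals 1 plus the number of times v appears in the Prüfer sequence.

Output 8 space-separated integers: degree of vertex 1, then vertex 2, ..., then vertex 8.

Answer: 2 1 1 3 2 1 3 1

Derivation:
p_1 = 5: count[5] becomes 1
p_2 = 7: count[7] becomes 1
p_3 = 4: count[4] becomes 1
p_4 = 7: count[7] becomes 2
p_5 = 1: count[1] becomes 1
p_6 = 4: count[4] becomes 2
Degrees (1 + count): deg[1]=1+1=2, deg[2]=1+0=1, deg[3]=1+0=1, deg[4]=1+2=3, deg[5]=1+1=2, deg[6]=1+0=1, deg[7]=1+2=3, deg[8]=1+0=1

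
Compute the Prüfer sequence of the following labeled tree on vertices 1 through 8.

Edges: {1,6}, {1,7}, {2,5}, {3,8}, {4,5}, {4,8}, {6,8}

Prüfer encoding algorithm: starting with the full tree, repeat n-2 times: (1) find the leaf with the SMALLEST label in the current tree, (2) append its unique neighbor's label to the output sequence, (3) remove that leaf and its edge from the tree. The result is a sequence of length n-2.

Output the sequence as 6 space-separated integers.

Step 1: leaves = {2,3,7}. Remove smallest leaf 2, emit neighbor 5.
Step 2: leaves = {3,5,7}. Remove smallest leaf 3, emit neighbor 8.
Step 3: leaves = {5,7}. Remove smallest leaf 5, emit neighbor 4.
Step 4: leaves = {4,7}. Remove smallest leaf 4, emit neighbor 8.
Step 5: leaves = {7,8}. Remove smallest leaf 7, emit neighbor 1.
Step 6: leaves = {1,8}. Remove smallest leaf 1, emit neighbor 6.
Done: 2 vertices remain (6, 8). Sequence = [5 8 4 8 1 6]

Answer: 5 8 4 8 1 6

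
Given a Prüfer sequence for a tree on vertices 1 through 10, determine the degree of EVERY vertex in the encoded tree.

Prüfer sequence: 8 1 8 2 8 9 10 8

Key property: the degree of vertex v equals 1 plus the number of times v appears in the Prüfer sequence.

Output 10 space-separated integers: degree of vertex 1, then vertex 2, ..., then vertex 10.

Answer: 2 2 1 1 1 1 1 5 2 2

Derivation:
p_1 = 8: count[8] becomes 1
p_2 = 1: count[1] becomes 1
p_3 = 8: count[8] becomes 2
p_4 = 2: count[2] becomes 1
p_5 = 8: count[8] becomes 3
p_6 = 9: count[9] becomes 1
p_7 = 10: count[10] becomes 1
p_8 = 8: count[8] becomes 4
Degrees (1 + count): deg[1]=1+1=2, deg[2]=1+1=2, deg[3]=1+0=1, deg[4]=1+0=1, deg[5]=1+0=1, deg[6]=1+0=1, deg[7]=1+0=1, deg[8]=1+4=5, deg[9]=1+1=2, deg[10]=1+1=2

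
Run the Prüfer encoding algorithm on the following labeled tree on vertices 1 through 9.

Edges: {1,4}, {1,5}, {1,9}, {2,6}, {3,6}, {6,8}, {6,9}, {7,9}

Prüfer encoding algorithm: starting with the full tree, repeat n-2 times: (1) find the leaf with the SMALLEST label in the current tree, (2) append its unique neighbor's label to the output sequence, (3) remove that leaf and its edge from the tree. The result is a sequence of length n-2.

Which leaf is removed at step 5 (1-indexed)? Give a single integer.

Answer: 1

Derivation:
Step 1: current leaves = {2,3,4,5,7,8}. Remove leaf 2 (neighbor: 6).
Step 2: current leaves = {3,4,5,7,8}. Remove leaf 3 (neighbor: 6).
Step 3: current leaves = {4,5,7,8}. Remove leaf 4 (neighbor: 1).
Step 4: current leaves = {5,7,8}. Remove leaf 5 (neighbor: 1).
Step 5: current leaves = {1,7,8}. Remove leaf 1 (neighbor: 9).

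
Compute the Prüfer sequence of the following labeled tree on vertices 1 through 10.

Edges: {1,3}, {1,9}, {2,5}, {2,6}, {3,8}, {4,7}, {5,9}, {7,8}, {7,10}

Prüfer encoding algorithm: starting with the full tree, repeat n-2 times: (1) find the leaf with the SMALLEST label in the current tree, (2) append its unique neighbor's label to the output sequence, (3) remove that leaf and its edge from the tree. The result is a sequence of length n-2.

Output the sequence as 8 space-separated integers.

Answer: 7 2 5 9 1 3 8 7

Derivation:
Step 1: leaves = {4,6,10}. Remove smallest leaf 4, emit neighbor 7.
Step 2: leaves = {6,10}. Remove smallest leaf 6, emit neighbor 2.
Step 3: leaves = {2,10}. Remove smallest leaf 2, emit neighbor 5.
Step 4: leaves = {5,10}. Remove smallest leaf 5, emit neighbor 9.
Step 5: leaves = {9,10}. Remove smallest leaf 9, emit neighbor 1.
Step 6: leaves = {1,10}. Remove smallest leaf 1, emit neighbor 3.
Step 7: leaves = {3,10}. Remove smallest leaf 3, emit neighbor 8.
Step 8: leaves = {8,10}. Remove smallest leaf 8, emit neighbor 7.
Done: 2 vertices remain (7, 10). Sequence = [7 2 5 9 1 3 8 7]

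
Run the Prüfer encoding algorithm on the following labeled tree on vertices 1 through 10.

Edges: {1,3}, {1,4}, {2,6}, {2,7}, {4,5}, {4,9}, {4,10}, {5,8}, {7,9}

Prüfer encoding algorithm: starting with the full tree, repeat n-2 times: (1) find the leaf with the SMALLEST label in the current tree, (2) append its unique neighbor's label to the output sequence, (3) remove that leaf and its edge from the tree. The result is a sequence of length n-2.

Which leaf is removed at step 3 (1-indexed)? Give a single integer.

Answer: 6

Derivation:
Step 1: current leaves = {3,6,8,10}. Remove leaf 3 (neighbor: 1).
Step 2: current leaves = {1,6,8,10}. Remove leaf 1 (neighbor: 4).
Step 3: current leaves = {6,8,10}. Remove leaf 6 (neighbor: 2).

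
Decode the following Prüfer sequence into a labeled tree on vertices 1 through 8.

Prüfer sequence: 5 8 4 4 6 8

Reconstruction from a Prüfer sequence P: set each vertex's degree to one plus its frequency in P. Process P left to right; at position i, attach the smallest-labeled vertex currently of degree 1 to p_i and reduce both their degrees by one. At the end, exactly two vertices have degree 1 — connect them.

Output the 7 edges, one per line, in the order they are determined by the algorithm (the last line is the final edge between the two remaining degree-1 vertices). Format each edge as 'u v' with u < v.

Initial degrees: {1:1, 2:1, 3:1, 4:3, 5:2, 6:2, 7:1, 8:3}
Step 1: smallest deg-1 vertex = 1, p_1 = 5. Add edge {1,5}. Now deg[1]=0, deg[5]=1.
Step 2: smallest deg-1 vertex = 2, p_2 = 8. Add edge {2,8}. Now deg[2]=0, deg[8]=2.
Step 3: smallest deg-1 vertex = 3, p_3 = 4. Add edge {3,4}. Now deg[3]=0, deg[4]=2.
Step 4: smallest deg-1 vertex = 5, p_4 = 4. Add edge {4,5}. Now deg[5]=0, deg[4]=1.
Step 5: smallest deg-1 vertex = 4, p_5 = 6. Add edge {4,6}. Now deg[4]=0, deg[6]=1.
Step 6: smallest deg-1 vertex = 6, p_6 = 8. Add edge {6,8}. Now deg[6]=0, deg[8]=1.
Final: two remaining deg-1 vertices are 7, 8. Add edge {7,8}.

Answer: 1 5
2 8
3 4
4 5
4 6
6 8
7 8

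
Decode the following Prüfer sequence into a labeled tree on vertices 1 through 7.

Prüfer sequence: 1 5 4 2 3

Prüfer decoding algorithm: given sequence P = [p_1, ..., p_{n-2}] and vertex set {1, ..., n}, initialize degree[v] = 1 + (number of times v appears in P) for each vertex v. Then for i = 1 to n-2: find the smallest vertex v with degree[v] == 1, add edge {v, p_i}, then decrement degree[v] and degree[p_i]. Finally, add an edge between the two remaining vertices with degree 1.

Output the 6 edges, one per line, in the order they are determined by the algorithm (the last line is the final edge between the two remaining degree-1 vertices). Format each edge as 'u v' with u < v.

Answer: 1 6
1 5
4 5
2 4
2 3
3 7

Derivation:
Initial degrees: {1:2, 2:2, 3:2, 4:2, 5:2, 6:1, 7:1}
Step 1: smallest deg-1 vertex = 6, p_1 = 1. Add edge {1,6}. Now deg[6]=0, deg[1]=1.
Step 2: smallest deg-1 vertex = 1, p_2 = 5. Add edge {1,5}. Now deg[1]=0, deg[5]=1.
Step 3: smallest deg-1 vertex = 5, p_3 = 4. Add edge {4,5}. Now deg[5]=0, deg[4]=1.
Step 4: smallest deg-1 vertex = 4, p_4 = 2. Add edge {2,4}. Now deg[4]=0, deg[2]=1.
Step 5: smallest deg-1 vertex = 2, p_5 = 3. Add edge {2,3}. Now deg[2]=0, deg[3]=1.
Final: two remaining deg-1 vertices are 3, 7. Add edge {3,7}.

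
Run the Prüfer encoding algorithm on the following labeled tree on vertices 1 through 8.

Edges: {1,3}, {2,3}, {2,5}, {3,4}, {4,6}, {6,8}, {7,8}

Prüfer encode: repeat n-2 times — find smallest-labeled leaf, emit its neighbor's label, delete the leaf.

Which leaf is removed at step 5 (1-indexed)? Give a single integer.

Step 1: current leaves = {1,5,7}. Remove leaf 1 (neighbor: 3).
Step 2: current leaves = {5,7}. Remove leaf 5 (neighbor: 2).
Step 3: current leaves = {2,7}. Remove leaf 2 (neighbor: 3).
Step 4: current leaves = {3,7}. Remove leaf 3 (neighbor: 4).
Step 5: current leaves = {4,7}. Remove leaf 4 (neighbor: 6).

Answer: 4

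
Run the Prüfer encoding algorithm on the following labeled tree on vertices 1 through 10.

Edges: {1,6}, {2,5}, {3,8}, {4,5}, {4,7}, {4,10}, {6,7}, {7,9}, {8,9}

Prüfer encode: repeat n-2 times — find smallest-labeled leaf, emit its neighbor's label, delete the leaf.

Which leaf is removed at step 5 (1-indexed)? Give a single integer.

Step 1: current leaves = {1,2,3,10}. Remove leaf 1 (neighbor: 6).
Step 2: current leaves = {2,3,6,10}. Remove leaf 2 (neighbor: 5).
Step 3: current leaves = {3,5,6,10}. Remove leaf 3 (neighbor: 8).
Step 4: current leaves = {5,6,8,10}. Remove leaf 5 (neighbor: 4).
Step 5: current leaves = {6,8,10}. Remove leaf 6 (neighbor: 7).

Answer: 6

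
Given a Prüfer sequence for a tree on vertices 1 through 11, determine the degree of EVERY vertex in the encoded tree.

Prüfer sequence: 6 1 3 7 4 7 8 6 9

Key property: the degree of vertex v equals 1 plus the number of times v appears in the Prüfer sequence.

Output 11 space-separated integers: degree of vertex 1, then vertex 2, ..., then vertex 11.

Answer: 2 1 2 2 1 3 3 2 2 1 1

Derivation:
p_1 = 6: count[6] becomes 1
p_2 = 1: count[1] becomes 1
p_3 = 3: count[3] becomes 1
p_4 = 7: count[7] becomes 1
p_5 = 4: count[4] becomes 1
p_6 = 7: count[7] becomes 2
p_7 = 8: count[8] becomes 1
p_8 = 6: count[6] becomes 2
p_9 = 9: count[9] becomes 1
Degrees (1 + count): deg[1]=1+1=2, deg[2]=1+0=1, deg[3]=1+1=2, deg[4]=1+1=2, deg[5]=1+0=1, deg[6]=1+2=3, deg[7]=1+2=3, deg[8]=1+1=2, deg[9]=1+1=2, deg[10]=1+0=1, deg[11]=1+0=1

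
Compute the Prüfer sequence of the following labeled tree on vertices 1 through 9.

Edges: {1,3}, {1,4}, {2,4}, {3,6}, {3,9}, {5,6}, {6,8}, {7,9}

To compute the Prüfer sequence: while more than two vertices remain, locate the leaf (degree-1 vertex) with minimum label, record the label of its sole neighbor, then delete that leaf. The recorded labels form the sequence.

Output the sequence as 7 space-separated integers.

Step 1: leaves = {2,5,7,8}. Remove smallest leaf 2, emit neighbor 4.
Step 2: leaves = {4,5,7,8}. Remove smallest leaf 4, emit neighbor 1.
Step 3: leaves = {1,5,7,8}. Remove smallest leaf 1, emit neighbor 3.
Step 4: leaves = {5,7,8}. Remove smallest leaf 5, emit neighbor 6.
Step 5: leaves = {7,8}. Remove smallest leaf 7, emit neighbor 9.
Step 6: leaves = {8,9}. Remove smallest leaf 8, emit neighbor 6.
Step 7: leaves = {6,9}. Remove smallest leaf 6, emit neighbor 3.
Done: 2 vertices remain (3, 9). Sequence = [4 1 3 6 9 6 3]

Answer: 4 1 3 6 9 6 3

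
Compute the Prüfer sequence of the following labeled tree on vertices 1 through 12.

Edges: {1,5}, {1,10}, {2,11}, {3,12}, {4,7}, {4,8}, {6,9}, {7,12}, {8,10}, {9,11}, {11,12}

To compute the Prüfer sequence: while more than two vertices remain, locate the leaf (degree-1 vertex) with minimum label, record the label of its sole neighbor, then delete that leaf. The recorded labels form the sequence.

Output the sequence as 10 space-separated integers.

Answer: 11 12 1 10 9 11 8 4 7 12

Derivation:
Step 1: leaves = {2,3,5,6}. Remove smallest leaf 2, emit neighbor 11.
Step 2: leaves = {3,5,6}. Remove smallest leaf 3, emit neighbor 12.
Step 3: leaves = {5,6}. Remove smallest leaf 5, emit neighbor 1.
Step 4: leaves = {1,6}. Remove smallest leaf 1, emit neighbor 10.
Step 5: leaves = {6,10}. Remove smallest leaf 6, emit neighbor 9.
Step 6: leaves = {9,10}. Remove smallest leaf 9, emit neighbor 11.
Step 7: leaves = {10,11}. Remove smallest leaf 10, emit neighbor 8.
Step 8: leaves = {8,11}. Remove smallest leaf 8, emit neighbor 4.
Step 9: leaves = {4,11}. Remove smallest leaf 4, emit neighbor 7.
Step 10: leaves = {7,11}. Remove smallest leaf 7, emit neighbor 12.
Done: 2 vertices remain (11, 12). Sequence = [11 12 1 10 9 11 8 4 7 12]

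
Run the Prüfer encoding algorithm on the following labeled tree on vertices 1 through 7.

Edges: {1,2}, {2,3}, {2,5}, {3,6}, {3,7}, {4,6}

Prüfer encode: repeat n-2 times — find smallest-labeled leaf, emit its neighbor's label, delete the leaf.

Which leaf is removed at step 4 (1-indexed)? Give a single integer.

Step 1: current leaves = {1,4,5,7}. Remove leaf 1 (neighbor: 2).
Step 2: current leaves = {4,5,7}. Remove leaf 4 (neighbor: 6).
Step 3: current leaves = {5,6,7}. Remove leaf 5 (neighbor: 2).
Step 4: current leaves = {2,6,7}. Remove leaf 2 (neighbor: 3).

Answer: 2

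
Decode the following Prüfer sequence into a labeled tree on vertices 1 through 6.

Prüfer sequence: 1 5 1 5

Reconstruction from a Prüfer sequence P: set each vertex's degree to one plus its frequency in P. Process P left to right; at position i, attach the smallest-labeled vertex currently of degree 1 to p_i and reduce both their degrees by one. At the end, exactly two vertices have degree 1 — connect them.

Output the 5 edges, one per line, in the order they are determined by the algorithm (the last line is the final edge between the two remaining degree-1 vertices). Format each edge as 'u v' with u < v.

Initial degrees: {1:3, 2:1, 3:1, 4:1, 5:3, 6:1}
Step 1: smallest deg-1 vertex = 2, p_1 = 1. Add edge {1,2}. Now deg[2]=0, deg[1]=2.
Step 2: smallest deg-1 vertex = 3, p_2 = 5. Add edge {3,5}. Now deg[3]=0, deg[5]=2.
Step 3: smallest deg-1 vertex = 4, p_3 = 1. Add edge {1,4}. Now deg[4]=0, deg[1]=1.
Step 4: smallest deg-1 vertex = 1, p_4 = 5. Add edge {1,5}. Now deg[1]=0, deg[5]=1.
Final: two remaining deg-1 vertices are 5, 6. Add edge {5,6}.

Answer: 1 2
3 5
1 4
1 5
5 6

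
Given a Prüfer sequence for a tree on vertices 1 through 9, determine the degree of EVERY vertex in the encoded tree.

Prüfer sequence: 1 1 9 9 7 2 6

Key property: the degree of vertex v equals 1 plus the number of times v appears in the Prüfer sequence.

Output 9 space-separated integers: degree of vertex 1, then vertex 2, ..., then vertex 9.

p_1 = 1: count[1] becomes 1
p_2 = 1: count[1] becomes 2
p_3 = 9: count[9] becomes 1
p_4 = 9: count[9] becomes 2
p_5 = 7: count[7] becomes 1
p_6 = 2: count[2] becomes 1
p_7 = 6: count[6] becomes 1
Degrees (1 + count): deg[1]=1+2=3, deg[2]=1+1=2, deg[3]=1+0=1, deg[4]=1+0=1, deg[5]=1+0=1, deg[6]=1+1=2, deg[7]=1+1=2, deg[8]=1+0=1, deg[9]=1+2=3

Answer: 3 2 1 1 1 2 2 1 3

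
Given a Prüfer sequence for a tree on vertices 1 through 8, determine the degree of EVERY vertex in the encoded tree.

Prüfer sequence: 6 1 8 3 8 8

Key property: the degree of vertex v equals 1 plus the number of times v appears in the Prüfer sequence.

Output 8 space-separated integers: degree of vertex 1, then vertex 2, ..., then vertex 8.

Answer: 2 1 2 1 1 2 1 4

Derivation:
p_1 = 6: count[6] becomes 1
p_2 = 1: count[1] becomes 1
p_3 = 8: count[8] becomes 1
p_4 = 3: count[3] becomes 1
p_5 = 8: count[8] becomes 2
p_6 = 8: count[8] becomes 3
Degrees (1 + count): deg[1]=1+1=2, deg[2]=1+0=1, deg[3]=1+1=2, deg[4]=1+0=1, deg[5]=1+0=1, deg[6]=1+1=2, deg[7]=1+0=1, deg[8]=1+3=4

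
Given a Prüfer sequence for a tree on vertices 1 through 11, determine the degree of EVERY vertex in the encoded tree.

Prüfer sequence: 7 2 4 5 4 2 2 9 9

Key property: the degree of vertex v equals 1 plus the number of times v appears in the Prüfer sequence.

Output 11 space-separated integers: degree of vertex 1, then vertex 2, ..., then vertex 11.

p_1 = 7: count[7] becomes 1
p_2 = 2: count[2] becomes 1
p_3 = 4: count[4] becomes 1
p_4 = 5: count[5] becomes 1
p_5 = 4: count[4] becomes 2
p_6 = 2: count[2] becomes 2
p_7 = 2: count[2] becomes 3
p_8 = 9: count[9] becomes 1
p_9 = 9: count[9] becomes 2
Degrees (1 + count): deg[1]=1+0=1, deg[2]=1+3=4, deg[3]=1+0=1, deg[4]=1+2=3, deg[5]=1+1=2, deg[6]=1+0=1, deg[7]=1+1=2, deg[8]=1+0=1, deg[9]=1+2=3, deg[10]=1+0=1, deg[11]=1+0=1

Answer: 1 4 1 3 2 1 2 1 3 1 1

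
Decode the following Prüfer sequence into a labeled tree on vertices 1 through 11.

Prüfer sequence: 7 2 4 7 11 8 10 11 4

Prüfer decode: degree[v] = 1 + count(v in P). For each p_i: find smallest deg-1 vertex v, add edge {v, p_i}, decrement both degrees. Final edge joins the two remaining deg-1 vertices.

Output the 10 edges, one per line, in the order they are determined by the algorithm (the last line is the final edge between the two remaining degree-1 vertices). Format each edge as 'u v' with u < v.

Answer: 1 7
2 3
2 4
5 7
6 11
7 8
8 10
9 11
4 10
4 11

Derivation:
Initial degrees: {1:1, 2:2, 3:1, 4:3, 5:1, 6:1, 7:3, 8:2, 9:1, 10:2, 11:3}
Step 1: smallest deg-1 vertex = 1, p_1 = 7. Add edge {1,7}. Now deg[1]=0, deg[7]=2.
Step 2: smallest deg-1 vertex = 3, p_2 = 2. Add edge {2,3}. Now deg[3]=0, deg[2]=1.
Step 3: smallest deg-1 vertex = 2, p_3 = 4. Add edge {2,4}. Now deg[2]=0, deg[4]=2.
Step 4: smallest deg-1 vertex = 5, p_4 = 7. Add edge {5,7}. Now deg[5]=0, deg[7]=1.
Step 5: smallest deg-1 vertex = 6, p_5 = 11. Add edge {6,11}. Now deg[6]=0, deg[11]=2.
Step 6: smallest deg-1 vertex = 7, p_6 = 8. Add edge {7,8}. Now deg[7]=0, deg[8]=1.
Step 7: smallest deg-1 vertex = 8, p_7 = 10. Add edge {8,10}. Now deg[8]=0, deg[10]=1.
Step 8: smallest deg-1 vertex = 9, p_8 = 11. Add edge {9,11}. Now deg[9]=0, deg[11]=1.
Step 9: smallest deg-1 vertex = 10, p_9 = 4. Add edge {4,10}. Now deg[10]=0, deg[4]=1.
Final: two remaining deg-1 vertices are 4, 11. Add edge {4,11}.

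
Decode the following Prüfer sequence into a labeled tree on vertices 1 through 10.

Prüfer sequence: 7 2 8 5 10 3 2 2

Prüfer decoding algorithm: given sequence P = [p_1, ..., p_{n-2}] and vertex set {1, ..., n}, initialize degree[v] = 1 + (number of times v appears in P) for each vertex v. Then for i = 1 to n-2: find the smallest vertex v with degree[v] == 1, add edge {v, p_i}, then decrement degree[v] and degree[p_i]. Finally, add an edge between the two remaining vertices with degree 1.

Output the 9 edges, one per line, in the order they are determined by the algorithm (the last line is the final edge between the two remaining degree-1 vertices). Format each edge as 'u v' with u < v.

Answer: 1 7
2 4
6 8
5 7
5 10
3 8
2 3
2 9
2 10

Derivation:
Initial degrees: {1:1, 2:4, 3:2, 4:1, 5:2, 6:1, 7:2, 8:2, 9:1, 10:2}
Step 1: smallest deg-1 vertex = 1, p_1 = 7. Add edge {1,7}. Now deg[1]=0, deg[7]=1.
Step 2: smallest deg-1 vertex = 4, p_2 = 2. Add edge {2,4}. Now deg[4]=0, deg[2]=3.
Step 3: smallest deg-1 vertex = 6, p_3 = 8. Add edge {6,8}. Now deg[6]=0, deg[8]=1.
Step 4: smallest deg-1 vertex = 7, p_4 = 5. Add edge {5,7}. Now deg[7]=0, deg[5]=1.
Step 5: smallest deg-1 vertex = 5, p_5 = 10. Add edge {5,10}. Now deg[5]=0, deg[10]=1.
Step 6: smallest deg-1 vertex = 8, p_6 = 3. Add edge {3,8}. Now deg[8]=0, deg[3]=1.
Step 7: smallest deg-1 vertex = 3, p_7 = 2. Add edge {2,3}. Now deg[3]=0, deg[2]=2.
Step 8: smallest deg-1 vertex = 9, p_8 = 2. Add edge {2,9}. Now deg[9]=0, deg[2]=1.
Final: two remaining deg-1 vertices are 2, 10. Add edge {2,10}.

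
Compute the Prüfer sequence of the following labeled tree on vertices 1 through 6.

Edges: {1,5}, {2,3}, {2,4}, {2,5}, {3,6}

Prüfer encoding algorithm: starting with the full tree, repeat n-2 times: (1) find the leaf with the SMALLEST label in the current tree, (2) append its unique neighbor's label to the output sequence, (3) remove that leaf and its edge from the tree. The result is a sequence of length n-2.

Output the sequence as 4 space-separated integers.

Answer: 5 2 2 3

Derivation:
Step 1: leaves = {1,4,6}. Remove smallest leaf 1, emit neighbor 5.
Step 2: leaves = {4,5,6}. Remove smallest leaf 4, emit neighbor 2.
Step 3: leaves = {5,6}. Remove smallest leaf 5, emit neighbor 2.
Step 4: leaves = {2,6}. Remove smallest leaf 2, emit neighbor 3.
Done: 2 vertices remain (3, 6). Sequence = [5 2 2 3]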